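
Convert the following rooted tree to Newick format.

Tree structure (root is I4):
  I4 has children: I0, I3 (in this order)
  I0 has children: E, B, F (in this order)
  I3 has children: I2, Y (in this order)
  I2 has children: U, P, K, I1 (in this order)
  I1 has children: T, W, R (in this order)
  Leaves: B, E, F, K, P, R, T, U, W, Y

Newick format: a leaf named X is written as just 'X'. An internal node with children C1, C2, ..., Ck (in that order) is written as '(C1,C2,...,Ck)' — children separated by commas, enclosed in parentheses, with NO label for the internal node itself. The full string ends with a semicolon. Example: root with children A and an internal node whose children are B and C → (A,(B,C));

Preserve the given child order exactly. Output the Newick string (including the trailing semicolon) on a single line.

Answer: ((E,B,F),((U,P,K,(T,W,R)),Y));

Derivation:
internal I4 with children ['I0', 'I3']
  internal I0 with children ['E', 'B', 'F']
    leaf 'E' → 'E'
    leaf 'B' → 'B'
    leaf 'F' → 'F'
  → '(E,B,F)'
  internal I3 with children ['I2', 'Y']
    internal I2 with children ['U', 'P', 'K', 'I1']
      leaf 'U' → 'U'
      leaf 'P' → 'P'
      leaf 'K' → 'K'
      internal I1 with children ['T', 'W', 'R']
        leaf 'T' → 'T'
        leaf 'W' → 'W'
        leaf 'R' → 'R'
      → '(T,W,R)'
    → '(U,P,K,(T,W,R))'
    leaf 'Y' → 'Y'
  → '((U,P,K,(T,W,R)),Y)'
→ '((E,B,F),((U,P,K,(T,W,R)),Y))'
Final: ((E,B,F),((U,P,K,(T,W,R)),Y));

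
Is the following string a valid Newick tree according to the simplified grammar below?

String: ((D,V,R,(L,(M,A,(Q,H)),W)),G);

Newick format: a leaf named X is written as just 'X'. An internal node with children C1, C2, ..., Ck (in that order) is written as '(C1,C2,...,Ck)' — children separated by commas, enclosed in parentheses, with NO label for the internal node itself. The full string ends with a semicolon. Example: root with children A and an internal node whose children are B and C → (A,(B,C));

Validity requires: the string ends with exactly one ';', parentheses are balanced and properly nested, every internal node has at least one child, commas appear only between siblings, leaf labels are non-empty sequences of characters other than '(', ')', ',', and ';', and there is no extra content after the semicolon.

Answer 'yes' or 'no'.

Input: ((D,V,R,(L,(M,A,(Q,H)),W)),G);
Paren balance: 5 '(' vs 5 ')' OK
Ends with single ';': True
Full parse: OK
Valid: True

Answer: yes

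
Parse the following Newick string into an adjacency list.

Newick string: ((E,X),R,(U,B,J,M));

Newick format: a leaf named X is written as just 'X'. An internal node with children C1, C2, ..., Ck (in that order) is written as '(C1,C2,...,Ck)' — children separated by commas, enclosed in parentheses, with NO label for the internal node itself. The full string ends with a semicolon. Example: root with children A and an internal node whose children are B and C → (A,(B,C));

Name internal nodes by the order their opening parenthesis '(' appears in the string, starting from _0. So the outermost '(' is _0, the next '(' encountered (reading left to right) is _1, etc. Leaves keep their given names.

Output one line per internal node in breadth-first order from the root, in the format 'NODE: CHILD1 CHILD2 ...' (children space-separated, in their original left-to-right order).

Input: ((E,X),R,(U,B,J,M));
Scanning left-to-right, naming '(' by encounter order:
  pos 0: '(' -> open internal node _0 (depth 1)
  pos 1: '(' -> open internal node _1 (depth 2)
  pos 5: ')' -> close internal node _1 (now at depth 1)
  pos 9: '(' -> open internal node _2 (depth 2)
  pos 17: ')' -> close internal node _2 (now at depth 1)
  pos 18: ')' -> close internal node _0 (now at depth 0)
Total internal nodes: 3
BFS adjacency from root:
  _0: _1 R _2
  _1: E X
  _2: U B J M

Answer: _0: _1 R _2
_1: E X
_2: U B J M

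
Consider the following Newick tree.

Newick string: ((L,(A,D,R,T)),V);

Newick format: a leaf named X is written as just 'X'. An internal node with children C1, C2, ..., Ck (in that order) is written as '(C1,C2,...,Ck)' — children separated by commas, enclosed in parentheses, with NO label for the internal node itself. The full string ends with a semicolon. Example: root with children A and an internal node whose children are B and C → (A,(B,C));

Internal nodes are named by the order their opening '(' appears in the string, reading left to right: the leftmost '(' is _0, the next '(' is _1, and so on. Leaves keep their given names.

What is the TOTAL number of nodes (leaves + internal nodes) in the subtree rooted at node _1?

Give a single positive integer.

Newick: ((L,(A,D,R,T)),V);
Locate _1: it is the '(' at position 1 (the 2nd '(' reading left to right).
Query: subtree rooted at _1
_1: subtree_size = 1 + 6
  L: subtree_size = 1 + 0
  _2: subtree_size = 1 + 4
    A: subtree_size = 1 + 0
    D: subtree_size = 1 + 0
    R: subtree_size = 1 + 0
    T: subtree_size = 1 + 0
Total subtree size of _1: 7

Answer: 7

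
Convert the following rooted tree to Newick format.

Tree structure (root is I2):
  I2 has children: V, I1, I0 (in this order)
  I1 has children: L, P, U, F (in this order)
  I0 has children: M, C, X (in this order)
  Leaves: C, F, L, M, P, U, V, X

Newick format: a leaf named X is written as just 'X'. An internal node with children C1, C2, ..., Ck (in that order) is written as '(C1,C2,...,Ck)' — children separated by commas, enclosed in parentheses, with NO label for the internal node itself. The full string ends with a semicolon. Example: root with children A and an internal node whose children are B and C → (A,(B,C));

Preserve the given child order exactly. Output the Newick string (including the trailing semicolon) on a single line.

internal I2 with children ['V', 'I1', 'I0']
  leaf 'V' → 'V'
  internal I1 with children ['L', 'P', 'U', 'F']
    leaf 'L' → 'L'
    leaf 'P' → 'P'
    leaf 'U' → 'U'
    leaf 'F' → 'F'
  → '(L,P,U,F)'
  internal I0 with children ['M', 'C', 'X']
    leaf 'M' → 'M'
    leaf 'C' → 'C'
    leaf 'X' → 'X'
  → '(M,C,X)'
→ '(V,(L,P,U,F),(M,C,X))'
Final: (V,(L,P,U,F),(M,C,X));

Answer: (V,(L,P,U,F),(M,C,X));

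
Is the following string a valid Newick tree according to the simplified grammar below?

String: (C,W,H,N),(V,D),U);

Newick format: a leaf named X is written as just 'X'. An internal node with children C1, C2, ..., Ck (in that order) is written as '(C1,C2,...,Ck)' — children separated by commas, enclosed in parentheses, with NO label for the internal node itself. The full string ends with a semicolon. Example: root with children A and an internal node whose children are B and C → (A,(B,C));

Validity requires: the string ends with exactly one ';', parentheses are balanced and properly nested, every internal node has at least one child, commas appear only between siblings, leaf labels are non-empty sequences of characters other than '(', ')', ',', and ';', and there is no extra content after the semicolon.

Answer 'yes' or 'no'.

Input: (C,W,H,N),(V,D),U);
Paren balance: 2 '(' vs 3 ')' MISMATCH
Ends with single ';': True
Full parse: FAILS (extra content after tree at pos 9)
Valid: False

Answer: no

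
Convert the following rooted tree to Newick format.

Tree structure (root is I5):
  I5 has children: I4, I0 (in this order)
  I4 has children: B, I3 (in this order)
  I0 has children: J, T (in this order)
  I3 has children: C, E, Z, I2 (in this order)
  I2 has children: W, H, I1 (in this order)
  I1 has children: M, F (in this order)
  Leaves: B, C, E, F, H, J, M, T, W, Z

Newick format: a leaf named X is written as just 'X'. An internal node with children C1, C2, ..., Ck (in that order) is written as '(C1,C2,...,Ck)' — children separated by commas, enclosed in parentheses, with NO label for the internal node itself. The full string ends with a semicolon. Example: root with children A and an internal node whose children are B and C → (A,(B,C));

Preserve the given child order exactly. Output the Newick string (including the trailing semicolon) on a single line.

internal I5 with children ['I4', 'I0']
  internal I4 with children ['B', 'I3']
    leaf 'B' → 'B'
    internal I3 with children ['C', 'E', 'Z', 'I2']
      leaf 'C' → 'C'
      leaf 'E' → 'E'
      leaf 'Z' → 'Z'
      internal I2 with children ['W', 'H', 'I1']
        leaf 'W' → 'W'
        leaf 'H' → 'H'
        internal I1 with children ['M', 'F']
          leaf 'M' → 'M'
          leaf 'F' → 'F'
        → '(M,F)'
      → '(W,H,(M,F))'
    → '(C,E,Z,(W,H,(M,F)))'
  → '(B,(C,E,Z,(W,H,(M,F))))'
  internal I0 with children ['J', 'T']
    leaf 'J' → 'J'
    leaf 'T' → 'T'
  → '(J,T)'
→ '((B,(C,E,Z,(W,H,(M,F)))),(J,T))'
Final: ((B,(C,E,Z,(W,H,(M,F)))),(J,T));

Answer: ((B,(C,E,Z,(W,H,(M,F)))),(J,T));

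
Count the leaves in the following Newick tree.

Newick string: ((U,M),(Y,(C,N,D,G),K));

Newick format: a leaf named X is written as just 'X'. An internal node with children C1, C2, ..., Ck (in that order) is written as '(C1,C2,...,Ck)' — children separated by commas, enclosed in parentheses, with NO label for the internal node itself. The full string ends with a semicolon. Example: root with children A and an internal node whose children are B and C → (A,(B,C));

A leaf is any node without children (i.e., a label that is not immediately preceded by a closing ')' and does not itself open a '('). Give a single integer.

Answer: 8

Derivation:
Newick: ((U,M),(Y,(C,N,D,G),K));
Scan left-to-right; a leaf is any maximal label run not followed by '(':
  pos 2: leaf 'U' → count = 1
  pos 4: leaf 'M' → count = 2
  pos 8: leaf 'Y' → count = 3
  pos 11: leaf 'C' → count = 4
  pos 13: leaf 'N' → count = 5
  pos 15: leaf 'D' → count = 6
  pos 17: leaf 'G' → count = 7
  pos 20: leaf 'K' → count = 8
Total leaves: 8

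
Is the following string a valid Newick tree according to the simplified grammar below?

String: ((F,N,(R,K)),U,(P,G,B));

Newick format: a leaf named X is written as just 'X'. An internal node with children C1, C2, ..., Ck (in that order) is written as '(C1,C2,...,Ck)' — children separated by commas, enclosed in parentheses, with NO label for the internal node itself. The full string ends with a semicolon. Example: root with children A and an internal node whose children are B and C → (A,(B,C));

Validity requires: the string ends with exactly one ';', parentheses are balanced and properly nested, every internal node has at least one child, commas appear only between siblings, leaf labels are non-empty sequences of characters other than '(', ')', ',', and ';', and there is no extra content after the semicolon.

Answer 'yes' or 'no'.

Input: ((F,N,(R,K)),U,(P,G,B));
Paren balance: 4 '(' vs 4 ')' OK
Ends with single ';': True
Full parse: OK
Valid: True

Answer: yes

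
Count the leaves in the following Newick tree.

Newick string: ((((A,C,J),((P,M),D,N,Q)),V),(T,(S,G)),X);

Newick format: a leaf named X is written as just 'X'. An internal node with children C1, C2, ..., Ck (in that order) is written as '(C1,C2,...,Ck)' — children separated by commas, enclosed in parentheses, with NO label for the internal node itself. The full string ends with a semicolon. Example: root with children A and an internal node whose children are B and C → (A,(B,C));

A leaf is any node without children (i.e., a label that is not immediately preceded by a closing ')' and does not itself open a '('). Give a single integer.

Newick: ((((A,C,J),((P,M),D,N,Q)),V),(T,(S,G)),X);
Scan left-to-right; a leaf is any maximal label run not followed by '(':
  pos 4: leaf 'A' → count = 1
  pos 6: leaf 'C' → count = 2
  pos 8: leaf 'J' → count = 3
  pos 13: leaf 'P' → count = 4
  pos 15: leaf 'M' → count = 5
  pos 18: leaf 'D' → count = 6
  pos 20: leaf 'N' → count = 7
  pos 22: leaf 'Q' → count = 8
  pos 26: leaf 'V' → count = 9
  pos 30: leaf 'T' → count = 10
  pos 33: leaf 'S' → count = 11
  pos 35: leaf 'G' → count = 12
  pos 39: leaf 'X' → count = 13
Total leaves: 13

Answer: 13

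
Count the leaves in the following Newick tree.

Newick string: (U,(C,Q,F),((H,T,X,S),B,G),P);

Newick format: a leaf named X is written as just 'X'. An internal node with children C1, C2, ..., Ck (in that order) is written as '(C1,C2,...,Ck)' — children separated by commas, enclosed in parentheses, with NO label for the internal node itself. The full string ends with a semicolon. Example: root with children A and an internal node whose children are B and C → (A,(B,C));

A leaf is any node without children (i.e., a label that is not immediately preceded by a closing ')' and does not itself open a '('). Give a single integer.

Answer: 11

Derivation:
Newick: (U,(C,Q,F),((H,T,X,S),B,G),P);
Scan left-to-right; a leaf is any maximal label run not followed by '(':
  pos 1: leaf 'U' → count = 1
  pos 4: leaf 'C' → count = 2
  pos 6: leaf 'Q' → count = 3
  pos 8: leaf 'F' → count = 4
  pos 13: leaf 'H' → count = 5
  pos 15: leaf 'T' → count = 6
  pos 17: leaf 'X' → count = 7
  pos 19: leaf 'S' → count = 8
  pos 22: leaf 'B' → count = 9
  pos 24: leaf 'G' → count = 10
  pos 27: leaf 'P' → count = 11
Total leaves: 11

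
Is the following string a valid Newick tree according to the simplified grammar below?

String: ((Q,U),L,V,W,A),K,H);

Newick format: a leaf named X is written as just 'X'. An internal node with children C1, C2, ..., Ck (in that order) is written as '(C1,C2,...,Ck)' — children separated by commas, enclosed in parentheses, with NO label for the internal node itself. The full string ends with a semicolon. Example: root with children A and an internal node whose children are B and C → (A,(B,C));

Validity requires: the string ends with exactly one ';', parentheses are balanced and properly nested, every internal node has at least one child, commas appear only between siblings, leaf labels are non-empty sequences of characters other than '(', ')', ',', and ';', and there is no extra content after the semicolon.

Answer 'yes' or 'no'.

Answer: no

Derivation:
Input: ((Q,U),L,V,W,A),K,H);
Paren balance: 2 '(' vs 3 ')' MISMATCH
Ends with single ';': True
Full parse: FAILS (extra content after tree at pos 15)
Valid: False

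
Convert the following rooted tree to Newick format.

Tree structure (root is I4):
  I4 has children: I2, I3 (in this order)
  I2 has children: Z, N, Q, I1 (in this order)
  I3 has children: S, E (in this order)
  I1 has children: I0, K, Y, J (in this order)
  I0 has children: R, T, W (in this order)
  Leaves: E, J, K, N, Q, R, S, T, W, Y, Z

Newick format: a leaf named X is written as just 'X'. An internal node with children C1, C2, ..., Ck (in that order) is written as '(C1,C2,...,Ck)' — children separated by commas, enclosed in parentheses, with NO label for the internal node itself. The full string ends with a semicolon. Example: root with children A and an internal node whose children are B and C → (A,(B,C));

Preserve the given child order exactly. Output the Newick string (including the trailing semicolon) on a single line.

Answer: ((Z,N,Q,((R,T,W),K,Y,J)),(S,E));

Derivation:
internal I4 with children ['I2', 'I3']
  internal I2 with children ['Z', 'N', 'Q', 'I1']
    leaf 'Z' → 'Z'
    leaf 'N' → 'N'
    leaf 'Q' → 'Q'
    internal I1 with children ['I0', 'K', 'Y', 'J']
      internal I0 with children ['R', 'T', 'W']
        leaf 'R' → 'R'
        leaf 'T' → 'T'
        leaf 'W' → 'W'
      → '(R,T,W)'
      leaf 'K' → 'K'
      leaf 'Y' → 'Y'
      leaf 'J' → 'J'
    → '((R,T,W),K,Y,J)'
  → '(Z,N,Q,((R,T,W),K,Y,J))'
  internal I3 with children ['S', 'E']
    leaf 'S' → 'S'
    leaf 'E' → 'E'
  → '(S,E)'
→ '((Z,N,Q,((R,T,W),K,Y,J)),(S,E))'
Final: ((Z,N,Q,((R,T,W),K,Y,J)),(S,E));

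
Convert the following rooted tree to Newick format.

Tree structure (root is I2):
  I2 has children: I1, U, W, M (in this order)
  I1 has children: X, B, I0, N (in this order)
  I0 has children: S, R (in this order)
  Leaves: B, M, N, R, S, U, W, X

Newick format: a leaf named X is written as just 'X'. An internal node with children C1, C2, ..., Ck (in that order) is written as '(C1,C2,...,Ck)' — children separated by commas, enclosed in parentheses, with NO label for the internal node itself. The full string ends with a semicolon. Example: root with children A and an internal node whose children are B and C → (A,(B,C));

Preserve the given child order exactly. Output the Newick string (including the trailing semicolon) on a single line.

internal I2 with children ['I1', 'U', 'W', 'M']
  internal I1 with children ['X', 'B', 'I0', 'N']
    leaf 'X' → 'X'
    leaf 'B' → 'B'
    internal I0 with children ['S', 'R']
      leaf 'S' → 'S'
      leaf 'R' → 'R'
    → '(S,R)'
    leaf 'N' → 'N'
  → '(X,B,(S,R),N)'
  leaf 'U' → 'U'
  leaf 'W' → 'W'
  leaf 'M' → 'M'
→ '((X,B,(S,R),N),U,W,M)'
Final: ((X,B,(S,R),N),U,W,M);

Answer: ((X,B,(S,R),N),U,W,M);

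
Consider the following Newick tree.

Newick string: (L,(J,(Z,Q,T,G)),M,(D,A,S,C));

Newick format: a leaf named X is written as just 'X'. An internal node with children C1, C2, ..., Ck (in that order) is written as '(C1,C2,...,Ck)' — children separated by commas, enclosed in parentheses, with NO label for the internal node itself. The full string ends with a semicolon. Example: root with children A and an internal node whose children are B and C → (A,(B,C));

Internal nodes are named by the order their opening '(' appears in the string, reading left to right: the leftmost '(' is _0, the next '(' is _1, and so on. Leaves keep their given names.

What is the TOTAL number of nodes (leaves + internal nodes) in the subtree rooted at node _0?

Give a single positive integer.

Newick: (L,(J,(Z,Q,T,G)),M,(D,A,S,C));
Locate _0: it is the '(' at position 0 (the 1st '(' reading left to right).
Query: subtree rooted at _0
_0: subtree_size = 1 + 14
  L: subtree_size = 1 + 0
  _1: subtree_size = 1 + 6
    J: subtree_size = 1 + 0
    _2: subtree_size = 1 + 4
      Z: subtree_size = 1 + 0
      Q: subtree_size = 1 + 0
      T: subtree_size = 1 + 0
      G: subtree_size = 1 + 0
  M: subtree_size = 1 + 0
  _3: subtree_size = 1 + 4
    D: subtree_size = 1 + 0
    A: subtree_size = 1 + 0
    S: subtree_size = 1 + 0
    C: subtree_size = 1 + 0
Total subtree size of _0: 15

Answer: 15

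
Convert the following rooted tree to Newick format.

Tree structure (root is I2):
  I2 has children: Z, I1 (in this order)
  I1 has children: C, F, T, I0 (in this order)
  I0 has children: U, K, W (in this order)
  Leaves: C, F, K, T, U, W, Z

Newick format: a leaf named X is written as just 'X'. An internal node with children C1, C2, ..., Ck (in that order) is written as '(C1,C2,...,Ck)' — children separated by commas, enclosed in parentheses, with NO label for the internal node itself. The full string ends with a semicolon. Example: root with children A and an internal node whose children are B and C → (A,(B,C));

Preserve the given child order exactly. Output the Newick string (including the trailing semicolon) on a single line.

Answer: (Z,(C,F,T,(U,K,W)));

Derivation:
internal I2 with children ['Z', 'I1']
  leaf 'Z' → 'Z'
  internal I1 with children ['C', 'F', 'T', 'I0']
    leaf 'C' → 'C'
    leaf 'F' → 'F'
    leaf 'T' → 'T'
    internal I0 with children ['U', 'K', 'W']
      leaf 'U' → 'U'
      leaf 'K' → 'K'
      leaf 'W' → 'W'
    → '(U,K,W)'
  → '(C,F,T,(U,K,W))'
→ '(Z,(C,F,T,(U,K,W)))'
Final: (Z,(C,F,T,(U,K,W)));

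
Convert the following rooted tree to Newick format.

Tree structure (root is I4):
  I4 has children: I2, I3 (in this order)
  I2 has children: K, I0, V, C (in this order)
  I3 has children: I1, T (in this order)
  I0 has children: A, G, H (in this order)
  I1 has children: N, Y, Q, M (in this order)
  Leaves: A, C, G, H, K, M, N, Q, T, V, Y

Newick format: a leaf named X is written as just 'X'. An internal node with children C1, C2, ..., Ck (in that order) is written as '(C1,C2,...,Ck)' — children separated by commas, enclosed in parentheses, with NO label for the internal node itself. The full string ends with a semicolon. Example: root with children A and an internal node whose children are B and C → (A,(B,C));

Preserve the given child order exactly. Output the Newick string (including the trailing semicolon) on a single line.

Answer: ((K,(A,G,H),V,C),((N,Y,Q,M),T));

Derivation:
internal I4 with children ['I2', 'I3']
  internal I2 with children ['K', 'I0', 'V', 'C']
    leaf 'K' → 'K'
    internal I0 with children ['A', 'G', 'H']
      leaf 'A' → 'A'
      leaf 'G' → 'G'
      leaf 'H' → 'H'
    → '(A,G,H)'
    leaf 'V' → 'V'
    leaf 'C' → 'C'
  → '(K,(A,G,H),V,C)'
  internal I3 with children ['I1', 'T']
    internal I1 with children ['N', 'Y', 'Q', 'M']
      leaf 'N' → 'N'
      leaf 'Y' → 'Y'
      leaf 'Q' → 'Q'
      leaf 'M' → 'M'
    → '(N,Y,Q,M)'
    leaf 'T' → 'T'
  → '((N,Y,Q,M),T)'
→ '((K,(A,G,H),V,C),((N,Y,Q,M),T))'
Final: ((K,(A,G,H),V,C),((N,Y,Q,M),T));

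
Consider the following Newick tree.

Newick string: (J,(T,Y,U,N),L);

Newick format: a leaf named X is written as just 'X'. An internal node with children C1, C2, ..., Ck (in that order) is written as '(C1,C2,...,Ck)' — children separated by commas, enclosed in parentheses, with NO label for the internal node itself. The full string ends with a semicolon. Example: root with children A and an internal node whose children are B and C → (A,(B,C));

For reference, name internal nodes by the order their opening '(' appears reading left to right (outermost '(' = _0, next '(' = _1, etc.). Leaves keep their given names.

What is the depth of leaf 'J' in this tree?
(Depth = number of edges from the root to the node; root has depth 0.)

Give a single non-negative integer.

Newick: (J,(T,Y,U,N),L);
Naming internals by '(' encounter order: outermost '(' = _0, next = _1, ...
Query node: J
Path from root: _0 -> J
Depth of J: 1 (number of edges from root)

Answer: 1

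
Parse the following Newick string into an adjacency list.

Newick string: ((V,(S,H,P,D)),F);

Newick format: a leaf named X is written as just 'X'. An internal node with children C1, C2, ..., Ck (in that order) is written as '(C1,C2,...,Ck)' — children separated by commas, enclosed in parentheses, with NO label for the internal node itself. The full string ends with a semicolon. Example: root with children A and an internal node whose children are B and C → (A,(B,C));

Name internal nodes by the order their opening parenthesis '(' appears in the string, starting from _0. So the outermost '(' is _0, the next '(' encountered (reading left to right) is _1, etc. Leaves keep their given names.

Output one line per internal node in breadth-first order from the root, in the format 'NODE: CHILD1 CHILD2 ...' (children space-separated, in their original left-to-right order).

Answer: _0: _1 F
_1: V _2
_2: S H P D

Derivation:
Input: ((V,(S,H,P,D)),F);
Scanning left-to-right, naming '(' by encounter order:
  pos 0: '(' -> open internal node _0 (depth 1)
  pos 1: '(' -> open internal node _1 (depth 2)
  pos 4: '(' -> open internal node _2 (depth 3)
  pos 12: ')' -> close internal node _2 (now at depth 2)
  pos 13: ')' -> close internal node _1 (now at depth 1)
  pos 16: ')' -> close internal node _0 (now at depth 0)
Total internal nodes: 3
BFS adjacency from root:
  _0: _1 F
  _1: V _2
  _2: S H P D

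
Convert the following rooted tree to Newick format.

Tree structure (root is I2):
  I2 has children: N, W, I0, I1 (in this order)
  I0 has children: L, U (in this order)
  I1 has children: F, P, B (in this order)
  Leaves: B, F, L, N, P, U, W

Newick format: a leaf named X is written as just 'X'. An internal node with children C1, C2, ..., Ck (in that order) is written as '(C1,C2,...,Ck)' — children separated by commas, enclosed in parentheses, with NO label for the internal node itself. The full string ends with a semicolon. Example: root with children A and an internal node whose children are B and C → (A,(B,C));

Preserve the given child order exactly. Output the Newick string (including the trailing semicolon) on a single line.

internal I2 with children ['N', 'W', 'I0', 'I1']
  leaf 'N' → 'N'
  leaf 'W' → 'W'
  internal I0 with children ['L', 'U']
    leaf 'L' → 'L'
    leaf 'U' → 'U'
  → '(L,U)'
  internal I1 with children ['F', 'P', 'B']
    leaf 'F' → 'F'
    leaf 'P' → 'P'
    leaf 'B' → 'B'
  → '(F,P,B)'
→ '(N,W,(L,U),(F,P,B))'
Final: (N,W,(L,U),(F,P,B));

Answer: (N,W,(L,U),(F,P,B));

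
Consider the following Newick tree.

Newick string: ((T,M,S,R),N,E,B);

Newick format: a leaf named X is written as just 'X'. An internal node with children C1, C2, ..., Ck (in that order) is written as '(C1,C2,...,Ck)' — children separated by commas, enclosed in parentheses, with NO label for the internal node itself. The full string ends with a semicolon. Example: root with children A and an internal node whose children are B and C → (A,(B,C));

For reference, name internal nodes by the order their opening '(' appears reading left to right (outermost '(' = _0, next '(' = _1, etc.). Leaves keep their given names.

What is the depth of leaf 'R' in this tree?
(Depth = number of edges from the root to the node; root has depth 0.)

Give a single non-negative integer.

Answer: 2

Derivation:
Newick: ((T,M,S,R),N,E,B);
Naming internals by '(' encounter order: outermost '(' = _0, next = _1, ...
Query node: R
Path from root: _0 -> _1 -> R
Depth of R: 2 (number of edges from root)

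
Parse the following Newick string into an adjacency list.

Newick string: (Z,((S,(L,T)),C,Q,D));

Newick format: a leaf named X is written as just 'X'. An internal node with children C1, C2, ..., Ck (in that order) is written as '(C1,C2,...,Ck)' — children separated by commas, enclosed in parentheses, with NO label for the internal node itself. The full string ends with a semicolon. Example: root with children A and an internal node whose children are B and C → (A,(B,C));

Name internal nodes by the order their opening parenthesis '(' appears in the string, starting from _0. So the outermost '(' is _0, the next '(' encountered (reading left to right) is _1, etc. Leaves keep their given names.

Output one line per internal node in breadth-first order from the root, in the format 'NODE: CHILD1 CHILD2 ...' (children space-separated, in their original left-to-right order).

Answer: _0: Z _1
_1: _2 C Q D
_2: S _3
_3: L T

Derivation:
Input: (Z,((S,(L,T)),C,Q,D));
Scanning left-to-right, naming '(' by encounter order:
  pos 0: '(' -> open internal node _0 (depth 1)
  pos 3: '(' -> open internal node _1 (depth 2)
  pos 4: '(' -> open internal node _2 (depth 3)
  pos 7: '(' -> open internal node _3 (depth 4)
  pos 11: ')' -> close internal node _3 (now at depth 3)
  pos 12: ')' -> close internal node _2 (now at depth 2)
  pos 19: ')' -> close internal node _1 (now at depth 1)
  pos 20: ')' -> close internal node _0 (now at depth 0)
Total internal nodes: 4
BFS adjacency from root:
  _0: Z _1
  _1: _2 C Q D
  _2: S _3
  _3: L T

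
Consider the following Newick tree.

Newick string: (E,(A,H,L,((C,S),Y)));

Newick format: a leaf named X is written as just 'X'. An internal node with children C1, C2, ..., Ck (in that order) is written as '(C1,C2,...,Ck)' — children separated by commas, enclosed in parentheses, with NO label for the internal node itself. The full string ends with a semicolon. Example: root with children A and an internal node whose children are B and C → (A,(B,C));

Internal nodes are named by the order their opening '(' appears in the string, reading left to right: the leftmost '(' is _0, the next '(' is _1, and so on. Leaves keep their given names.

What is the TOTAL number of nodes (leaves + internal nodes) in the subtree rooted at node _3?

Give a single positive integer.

Answer: 3

Derivation:
Newick: (E,(A,H,L,((C,S),Y)));
Locate _3: it is the '(' at position 11 (the 4th '(' reading left to right).
Query: subtree rooted at _3
_3: subtree_size = 1 + 2
  C: subtree_size = 1 + 0
  S: subtree_size = 1 + 0
Total subtree size of _3: 3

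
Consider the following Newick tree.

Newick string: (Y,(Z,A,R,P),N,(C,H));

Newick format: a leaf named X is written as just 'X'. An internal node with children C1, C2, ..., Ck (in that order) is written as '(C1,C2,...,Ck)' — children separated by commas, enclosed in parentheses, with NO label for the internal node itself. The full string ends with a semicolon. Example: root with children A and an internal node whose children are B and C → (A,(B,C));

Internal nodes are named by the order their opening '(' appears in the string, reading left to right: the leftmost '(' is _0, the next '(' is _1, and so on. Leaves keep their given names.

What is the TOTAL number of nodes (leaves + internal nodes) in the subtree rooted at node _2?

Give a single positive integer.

Answer: 3

Derivation:
Newick: (Y,(Z,A,R,P),N,(C,H));
Locate _2: it is the '(' at position 15 (the 3rd '(' reading left to right).
Query: subtree rooted at _2
_2: subtree_size = 1 + 2
  C: subtree_size = 1 + 0
  H: subtree_size = 1 + 0
Total subtree size of _2: 3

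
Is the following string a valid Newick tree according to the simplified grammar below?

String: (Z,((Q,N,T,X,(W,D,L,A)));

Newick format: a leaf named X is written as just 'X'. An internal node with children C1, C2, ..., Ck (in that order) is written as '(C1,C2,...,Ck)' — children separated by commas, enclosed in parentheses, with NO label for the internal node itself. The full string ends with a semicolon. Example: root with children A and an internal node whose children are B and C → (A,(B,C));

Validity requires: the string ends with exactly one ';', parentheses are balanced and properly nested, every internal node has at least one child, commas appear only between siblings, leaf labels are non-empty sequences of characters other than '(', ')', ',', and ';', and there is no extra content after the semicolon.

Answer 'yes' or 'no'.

Input: (Z,((Q,N,T,X,(W,D,L,A)));
Paren balance: 4 '(' vs 3 ')' MISMATCH
Ends with single ';': True
Full parse: FAILS (expected , or ) at pos 24)
Valid: False

Answer: no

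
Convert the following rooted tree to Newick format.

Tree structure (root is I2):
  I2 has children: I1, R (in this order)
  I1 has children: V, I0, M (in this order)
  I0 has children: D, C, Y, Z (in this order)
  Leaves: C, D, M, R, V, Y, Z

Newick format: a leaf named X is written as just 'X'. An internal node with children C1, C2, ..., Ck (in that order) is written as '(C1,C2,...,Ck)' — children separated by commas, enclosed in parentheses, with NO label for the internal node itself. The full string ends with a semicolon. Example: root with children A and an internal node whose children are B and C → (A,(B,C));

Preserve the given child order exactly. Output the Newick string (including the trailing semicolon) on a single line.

internal I2 with children ['I1', 'R']
  internal I1 with children ['V', 'I0', 'M']
    leaf 'V' → 'V'
    internal I0 with children ['D', 'C', 'Y', 'Z']
      leaf 'D' → 'D'
      leaf 'C' → 'C'
      leaf 'Y' → 'Y'
      leaf 'Z' → 'Z'
    → '(D,C,Y,Z)'
    leaf 'M' → 'M'
  → '(V,(D,C,Y,Z),M)'
  leaf 'R' → 'R'
→ '((V,(D,C,Y,Z),M),R)'
Final: ((V,(D,C,Y,Z),M),R);

Answer: ((V,(D,C,Y,Z),M),R);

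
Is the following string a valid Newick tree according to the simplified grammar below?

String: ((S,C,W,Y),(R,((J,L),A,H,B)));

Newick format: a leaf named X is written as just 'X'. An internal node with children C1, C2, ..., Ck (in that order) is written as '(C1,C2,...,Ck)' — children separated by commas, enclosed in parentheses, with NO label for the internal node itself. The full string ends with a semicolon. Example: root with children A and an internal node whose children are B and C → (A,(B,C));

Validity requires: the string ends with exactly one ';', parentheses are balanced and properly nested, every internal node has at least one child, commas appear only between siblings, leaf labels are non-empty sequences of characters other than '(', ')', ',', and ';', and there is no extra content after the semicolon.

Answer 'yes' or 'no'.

Input: ((S,C,W,Y),(R,((J,L),A,H,B)));
Paren balance: 5 '(' vs 5 ')' OK
Ends with single ';': True
Full parse: OK
Valid: True

Answer: yes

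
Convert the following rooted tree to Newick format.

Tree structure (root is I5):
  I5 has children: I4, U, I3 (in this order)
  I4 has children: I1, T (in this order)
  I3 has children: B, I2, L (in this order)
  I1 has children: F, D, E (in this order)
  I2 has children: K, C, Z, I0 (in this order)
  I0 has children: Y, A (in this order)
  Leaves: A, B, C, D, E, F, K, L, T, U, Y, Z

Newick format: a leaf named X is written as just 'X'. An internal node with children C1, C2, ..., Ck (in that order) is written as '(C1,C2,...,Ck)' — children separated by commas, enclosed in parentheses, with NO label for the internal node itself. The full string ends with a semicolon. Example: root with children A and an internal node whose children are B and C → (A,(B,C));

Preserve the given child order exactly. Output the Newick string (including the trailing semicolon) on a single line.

Answer: (((F,D,E),T),U,(B,(K,C,Z,(Y,A)),L));

Derivation:
internal I5 with children ['I4', 'U', 'I3']
  internal I4 with children ['I1', 'T']
    internal I1 with children ['F', 'D', 'E']
      leaf 'F' → 'F'
      leaf 'D' → 'D'
      leaf 'E' → 'E'
    → '(F,D,E)'
    leaf 'T' → 'T'
  → '((F,D,E),T)'
  leaf 'U' → 'U'
  internal I3 with children ['B', 'I2', 'L']
    leaf 'B' → 'B'
    internal I2 with children ['K', 'C', 'Z', 'I0']
      leaf 'K' → 'K'
      leaf 'C' → 'C'
      leaf 'Z' → 'Z'
      internal I0 with children ['Y', 'A']
        leaf 'Y' → 'Y'
        leaf 'A' → 'A'
      → '(Y,A)'
    → '(K,C,Z,(Y,A))'
    leaf 'L' → 'L'
  → '(B,(K,C,Z,(Y,A)),L)'
→ '(((F,D,E),T),U,(B,(K,C,Z,(Y,A)),L))'
Final: (((F,D,E),T),U,(B,(K,C,Z,(Y,A)),L));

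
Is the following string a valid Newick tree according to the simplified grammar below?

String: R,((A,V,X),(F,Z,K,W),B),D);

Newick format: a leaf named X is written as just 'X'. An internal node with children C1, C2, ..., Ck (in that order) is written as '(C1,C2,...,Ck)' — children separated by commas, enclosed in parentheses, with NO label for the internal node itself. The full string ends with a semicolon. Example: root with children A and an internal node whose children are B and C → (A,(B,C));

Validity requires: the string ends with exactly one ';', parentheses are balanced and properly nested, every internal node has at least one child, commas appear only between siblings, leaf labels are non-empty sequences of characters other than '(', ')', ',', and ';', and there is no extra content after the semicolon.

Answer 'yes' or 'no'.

Input: R,((A,V,X),(F,Z,K,W),B),D);
Paren balance: 3 '(' vs 4 ')' MISMATCH
Ends with single ';': True
Full parse: FAILS (extra content after tree at pos 1)
Valid: False

Answer: no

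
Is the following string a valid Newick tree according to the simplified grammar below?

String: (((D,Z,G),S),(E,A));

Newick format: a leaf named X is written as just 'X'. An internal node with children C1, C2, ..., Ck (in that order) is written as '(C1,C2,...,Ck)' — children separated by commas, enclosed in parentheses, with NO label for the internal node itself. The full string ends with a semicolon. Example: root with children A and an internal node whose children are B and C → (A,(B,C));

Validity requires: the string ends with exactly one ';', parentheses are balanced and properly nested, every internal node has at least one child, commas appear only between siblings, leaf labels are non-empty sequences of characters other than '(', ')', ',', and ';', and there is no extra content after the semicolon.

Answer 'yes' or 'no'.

Answer: yes

Derivation:
Input: (((D,Z,G),S),(E,A));
Paren balance: 4 '(' vs 4 ')' OK
Ends with single ';': True
Full parse: OK
Valid: True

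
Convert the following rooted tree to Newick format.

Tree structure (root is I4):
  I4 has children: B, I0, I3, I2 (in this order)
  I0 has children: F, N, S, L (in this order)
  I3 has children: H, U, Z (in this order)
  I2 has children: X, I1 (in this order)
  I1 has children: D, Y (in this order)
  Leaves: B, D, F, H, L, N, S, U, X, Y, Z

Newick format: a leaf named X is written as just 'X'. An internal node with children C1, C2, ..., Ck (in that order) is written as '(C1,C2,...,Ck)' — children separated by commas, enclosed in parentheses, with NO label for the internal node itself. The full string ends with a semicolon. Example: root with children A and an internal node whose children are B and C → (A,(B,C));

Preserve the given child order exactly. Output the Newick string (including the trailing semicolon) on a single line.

Answer: (B,(F,N,S,L),(H,U,Z),(X,(D,Y)));

Derivation:
internal I4 with children ['B', 'I0', 'I3', 'I2']
  leaf 'B' → 'B'
  internal I0 with children ['F', 'N', 'S', 'L']
    leaf 'F' → 'F'
    leaf 'N' → 'N'
    leaf 'S' → 'S'
    leaf 'L' → 'L'
  → '(F,N,S,L)'
  internal I3 with children ['H', 'U', 'Z']
    leaf 'H' → 'H'
    leaf 'U' → 'U'
    leaf 'Z' → 'Z'
  → '(H,U,Z)'
  internal I2 with children ['X', 'I1']
    leaf 'X' → 'X'
    internal I1 with children ['D', 'Y']
      leaf 'D' → 'D'
      leaf 'Y' → 'Y'
    → '(D,Y)'
  → '(X,(D,Y))'
→ '(B,(F,N,S,L),(H,U,Z),(X,(D,Y)))'
Final: (B,(F,N,S,L),(H,U,Z),(X,(D,Y)));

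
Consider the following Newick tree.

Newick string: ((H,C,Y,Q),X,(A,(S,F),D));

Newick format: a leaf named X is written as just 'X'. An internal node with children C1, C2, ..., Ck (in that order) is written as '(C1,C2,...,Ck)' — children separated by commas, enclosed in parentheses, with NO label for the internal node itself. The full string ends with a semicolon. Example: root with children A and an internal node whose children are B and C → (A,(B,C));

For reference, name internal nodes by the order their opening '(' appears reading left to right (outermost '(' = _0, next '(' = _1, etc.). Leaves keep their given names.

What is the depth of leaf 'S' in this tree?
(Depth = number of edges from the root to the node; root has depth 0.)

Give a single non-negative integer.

Newick: ((H,C,Y,Q),X,(A,(S,F),D));
Naming internals by '(' encounter order: outermost '(' = _0, next = _1, ...
Query node: S
Path from root: _0 -> _2 -> _3 -> S
Depth of S: 3 (number of edges from root)

Answer: 3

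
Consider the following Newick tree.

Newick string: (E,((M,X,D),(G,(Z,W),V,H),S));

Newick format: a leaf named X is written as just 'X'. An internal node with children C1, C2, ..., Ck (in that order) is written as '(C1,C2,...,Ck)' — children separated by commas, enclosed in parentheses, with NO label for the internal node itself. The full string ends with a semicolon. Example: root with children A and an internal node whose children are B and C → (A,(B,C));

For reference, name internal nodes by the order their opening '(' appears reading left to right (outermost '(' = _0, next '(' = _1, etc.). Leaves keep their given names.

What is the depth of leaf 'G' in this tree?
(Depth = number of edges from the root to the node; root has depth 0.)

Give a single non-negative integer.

Answer: 3

Derivation:
Newick: (E,((M,X,D),(G,(Z,W),V,H),S));
Naming internals by '(' encounter order: outermost '(' = _0, next = _1, ...
Query node: G
Path from root: _0 -> _1 -> _3 -> G
Depth of G: 3 (number of edges from root)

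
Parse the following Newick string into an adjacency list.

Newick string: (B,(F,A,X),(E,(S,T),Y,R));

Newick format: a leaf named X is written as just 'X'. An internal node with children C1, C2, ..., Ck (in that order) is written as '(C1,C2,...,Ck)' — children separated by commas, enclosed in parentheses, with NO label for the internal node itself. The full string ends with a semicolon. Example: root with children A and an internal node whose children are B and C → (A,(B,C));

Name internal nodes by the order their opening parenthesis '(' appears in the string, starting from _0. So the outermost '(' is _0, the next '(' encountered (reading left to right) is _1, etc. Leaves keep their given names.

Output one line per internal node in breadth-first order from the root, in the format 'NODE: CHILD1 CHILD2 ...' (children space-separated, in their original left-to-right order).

Answer: _0: B _1 _2
_1: F A X
_2: E _3 Y R
_3: S T

Derivation:
Input: (B,(F,A,X),(E,(S,T),Y,R));
Scanning left-to-right, naming '(' by encounter order:
  pos 0: '(' -> open internal node _0 (depth 1)
  pos 3: '(' -> open internal node _1 (depth 2)
  pos 9: ')' -> close internal node _1 (now at depth 1)
  pos 11: '(' -> open internal node _2 (depth 2)
  pos 14: '(' -> open internal node _3 (depth 3)
  pos 18: ')' -> close internal node _3 (now at depth 2)
  pos 23: ')' -> close internal node _2 (now at depth 1)
  pos 24: ')' -> close internal node _0 (now at depth 0)
Total internal nodes: 4
BFS adjacency from root:
  _0: B _1 _2
  _1: F A X
  _2: E _3 Y R
  _3: S T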